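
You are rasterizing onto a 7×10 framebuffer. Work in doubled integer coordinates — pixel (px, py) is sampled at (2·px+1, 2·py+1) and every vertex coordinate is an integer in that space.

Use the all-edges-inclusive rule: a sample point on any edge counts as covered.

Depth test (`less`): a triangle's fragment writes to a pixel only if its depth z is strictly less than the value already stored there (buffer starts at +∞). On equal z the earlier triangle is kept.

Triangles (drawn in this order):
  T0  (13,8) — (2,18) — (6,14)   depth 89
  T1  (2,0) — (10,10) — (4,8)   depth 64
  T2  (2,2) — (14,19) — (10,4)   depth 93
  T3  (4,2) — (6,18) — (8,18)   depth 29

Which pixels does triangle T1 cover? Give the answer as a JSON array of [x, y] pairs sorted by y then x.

T0:
  2·area = 4
  edge (13, 8)→(2, 18): d=(-11,10) inclusive
  edge (2, 18)→(6, 14): d=(4,-4) inclusive
  edge (6, 14)→(13, 8): d=(7,-6) inclusive
    (6,3)@(13, 7): e=[11,0,-7] → .  [on edge]
    (5,4)@(11, 9): e=[9,0,-5] → .  [on edge]
    (4,5)@(9, 11): e=[7,0,-3] → .  [on edge]
    (3,6)@(7, 13): e=[5,0,-1] → .  [on edge]
    (2,7)@(5, 15): e=[3,0,1] → X  [on edge]
    (3,7)@(7, 15): e=[-17,8,13] → .
    (1,8)@(3, 17): e=[1,0,3] → X  [on edge]
    (2,8)@(5, 17): e=[-19,8,15] → .
    (0,9)@(1, 19): e=[-1,0,5] → .  [on edge]
    (1,9)@(3, 19): e=[-21,8,17] → .
  covered (2 px):
    . . . . . . .
    . . . . . . .
    . . . . . . .
    . . . . . . .
    . . . . . . .
    . . . . . . .
    . . . . . . .
    . . X . . . .
    . X . . . . .
    . . . . . . .
T1:
  2·area = 44
  edge (2, 0)→(10, 10): d=(8,10) inclusive
  edge (10, 10)→(4, 8): d=(-6,-2) inclusive
  edge (4, 8)→(2, 0): d=(-2,-8) inclusive
    (1,1)@(3, 3): e=[14,28,2] → X
    (2,1)@(5, 3): e=[-6,32,18] → .
    (1,2)@(3, 5): e=[30,16,-2] → .
    (2,2)@(5, 5): e=[10,20,14] → X
    (3,2)@(7, 5): e=[-10,24,30] → .
    (0,3)@(1, 7): e=[66,0,-22] → .  [on edge]
    (2,3)@(5, 7): e=[26,8,10] → X
    (3,3)@(7, 7): e=[6,12,26] → X
    (4,3)@(9, 7): e=[-14,16,42] → .
    (2,4)@(5, 9): e=[42,-4,6] → .
    (3,4)@(7, 9): e=[22,0,22] → X  [on edge]
    (4,4)@(9, 9): e=[2,4,38] → X
    (6,5)@(13, 11): e=[-22,0,66] → .  [on edge]
  covered (6 px):
    . . . . . . .
    . X . . . . .
    . . X . . . .
    . . X X . . .
    . . . X X . .
    . . . . . . .
    . . . . . . .
    . . . . . . .
    . . . . . . .
    . . . . . . .
T2:
  2·area = 112  (B↔C swapped to make it positive)
  edge (2, 2)→(10, 4): d=(8,2) inclusive
  edge (10, 4)→(14, 19): d=(4,15) inclusive
  edge (14, 19)→(2, 2): d=(-12,-17) inclusive
    (1,1)@(3, 3): e=[6,101,5] → X
    (2,1)@(5, 3): e=[2,71,39] → X
    (3,1)@(7, 3): e=[-2,41,73] → .
    (1,2)@(3, 5): e=[22,109,-19] → .
    (2,2)@(5, 5): e=[18,79,15] → X
    (3,2)@(7, 5): e=[14,49,49] → X
    (4,2)@(9, 5): e=[10,19,83] → X
    (5,2)@(11, 5): e=[6,-11,117] → .
    (2,3)@(5, 7): e=[34,87,-9] → .
    (3,3)@(7, 7): e=[30,57,25] → X
    (5,3)@(11, 7): e=[22,-3,93] → .
    (3,4)@(7, 9): e=[46,65,1] → X
  covered (14 px):
    . . . . . . .
    . X X . . . .
    . . X X X . .
    . . . X X . .
    . . . X X X .
    . . . . X X .
    . . . . . X .
    . . . . . . .
    . . . . . . X
    . . . . . . .
T3:
  2·area = 32  (B↔C swapped to make it positive)
  edge (4, 2)→(8, 18): d=(4,16) inclusive
  edge (8, 18)→(6, 18): d=(-2,0) inclusive
  edge (6, 18)→(4, 2): d=(-2,-16) inclusive
    (2,3)@(5, 7): e=[4,22,6] → X
    (3,3)@(7, 7): e=[-28,22,38] → .
    (2,4)@(5, 9): e=[12,18,2] → X
    (3,4)@(7, 9): e=[-20,18,34] → .
    (2,5)@(5, 11): e=[20,14,-2] → .
    (3,7)@(7, 15): e=[4,6,22] → X
    (4,7)@(9, 15): e=[-28,6,54] → .
    (3,8)@(7, 17): e=[12,2,18] → X
    (4,8)@(9, 17): e=[-20,2,50] → .
    (3,9)@(7, 19): e=[20,-2,14] → .
  covered (4 px):
    . . . . . . .
    . . . . . . .
    . . . . . . .
    . . X . . . .
    . . X . . . .
    . . . . . . .
    . . . . . . .
    . . . X . . .
    . . . X . . .
    . . . . . . .

Final: [[1,1],[2,2],[2,3],[3,3],[3,4],[4,4]]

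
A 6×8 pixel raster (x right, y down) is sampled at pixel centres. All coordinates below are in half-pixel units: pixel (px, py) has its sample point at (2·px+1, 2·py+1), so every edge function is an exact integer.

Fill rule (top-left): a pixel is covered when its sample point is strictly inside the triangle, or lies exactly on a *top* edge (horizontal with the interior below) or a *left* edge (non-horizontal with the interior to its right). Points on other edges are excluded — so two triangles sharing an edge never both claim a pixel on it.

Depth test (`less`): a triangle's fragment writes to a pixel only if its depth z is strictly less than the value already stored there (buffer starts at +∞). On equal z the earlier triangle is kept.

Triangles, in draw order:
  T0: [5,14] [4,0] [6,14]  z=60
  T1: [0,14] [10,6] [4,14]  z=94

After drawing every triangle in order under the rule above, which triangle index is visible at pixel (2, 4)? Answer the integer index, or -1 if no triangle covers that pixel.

T0:
  2·area = 14
  edge (5, 14)→(4, 0): d=(-1,-14) top-left  bias=+0
  edge (4, 0)→(6, 14): d=(2,14) right/bottom  bias=-1
  edge (6, 14)→(5, 14): d=(-1,0) right/bottom  bias=-1
    (2,3)@(5, 7): e=[7,0,7] → ·  [on edge]
    (2,4)@(5, 9): e=[5,4,5] → #
    (3,4)@(7, 9): e=[33,-24,5] → ·
    (2,5)@(5, 11): e=[3,8,3] → #
    (3,5)@(7, 11): e=[31,-20,3] → ·
    (2,6)@(5, 13): e=[1,12,1] → #
    (3,6)@(7, 13): e=[29,-16,1] → ·
    (2,7)@(5, 15): e=[-1,16,-1] → ·
  covered (3 px):
    · · · · · ·
    · · · · · ·
    · · · · · ·
    · · · · · ·
    · · # · · ·
    · · # · · ·
    · · # · · ·
    · · · · · ·
T1:
  2·area = 32
  edge (0, 14)→(10, 6): d=(10,-8) top-left  bias=+0
  edge (10, 6)→(4, 14): d=(-6,8) right/bottom  bias=-1
  edge (4, 14)→(0, 14): d=(-4,0) right/bottom  bias=-1
    (4,3)@(9, 7): e=[2,2,28] → #
    (5,3)@(11, 7): e=[18,-14,28] → ·
    (3,4)@(7, 9): e=[6,6,20] → #
    (4,4)@(9, 9): e=[22,-10,20] → ·
    (2,5)@(5, 11): e=[10,10,12] → #
    (3,5)@(7, 11): e=[26,-6,12] → ·
    (1,6)@(3, 13): e=[14,14,4] → #
    (2,6)@(5, 13): e=[30,-2,4] → ·
    (1,7)@(3, 15): e=[34,2,-4] → ·
  covered (4 px):
    · · · · · ·
    · · · · · ·
    · · · · · ·
    · · · · # ·
    · · · # · ·
    · · # · · ·
    · # · · · ·
    · · · · · ·

Z-buffer (winner per pixel, '.' = empty):
  . . . . . .
  . . . . . .
  . . . . . .
  . . . . 1 .
  . . 0 1 . .
  . . 0 . . .
  . 1 0 . . .
  . . . . . .

Answer: 0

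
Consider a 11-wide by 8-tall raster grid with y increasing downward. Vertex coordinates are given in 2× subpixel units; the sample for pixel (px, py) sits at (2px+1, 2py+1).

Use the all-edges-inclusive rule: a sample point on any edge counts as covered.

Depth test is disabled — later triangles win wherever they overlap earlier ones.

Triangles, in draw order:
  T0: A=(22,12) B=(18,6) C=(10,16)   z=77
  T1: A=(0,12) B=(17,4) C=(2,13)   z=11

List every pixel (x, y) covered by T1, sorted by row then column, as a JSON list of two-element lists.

T0:
  2·area = 88  (B↔C swapped to make it positive)
  edge (22, 12)→(10, 16): d=(-12,4) inclusive
  edge (10, 16)→(18, 6): d=(8,-10) inclusive
  edge (18, 6)→(22, 12): d=(4,6) inclusive
    (8,4)@(17, 9): e=[56,14,18] → #
    (9,4)@(19, 9): e=[48,34,6] → #
    (10,4)@(21, 9): e=[40,54,-6] → ·
    (7,5)@(15, 11): e=[40,10,38] → #
    (10,5)@(21, 11): e=[16,70,2] → #
    (6,6)@(13, 13): e=[24,6,58] → #
    (9,6)@(19, 13): e=[0,66,22] → #  [on edge]
    (10,6)@(21, 13): e=[-8,86,10] → ·
    (5,7)@(11, 15): e=[8,2,78] → #
    (6,7)@(13, 15): e=[0,22,66] → #  [on edge]
    (7,7)@(15, 15): e=[-8,42,54] → ·
    (8,7)@(17, 15): e=[-16,62,42] → ·
  covered (12 px):
    · · · · · · · · · · ·
    · · · · · · · · · · ·
    · · · · · · · · · · ·
    · · · · · · · · · · ·
    · · · · · · · · # # ·
    · · · · · · · # # # #
    · · · · · · # # # # ·
    · · · · · # # · · · ·
T1:
  2·area = 33
  edge (0, 12)→(17, 4): d=(17,-8) inclusive
  edge (17, 4)→(2, 13): d=(-15,9) inclusive
  edge (2, 13)→(0, 12): d=(-2,-1) inclusive
    (7,2)@(15, 5): e=[1,3,29] → #
    (8,2)@(17, 5): e=[17,-15,31] → ·
    (5,3)@(11, 7): e=[3,9,21] → #
    (6,3)@(13, 7): e=[19,-9,23] → ·
    (7,3)@(15, 7): e=[35,-27,25] → ·
    (3,4)@(7, 9): e=[5,15,13] → #
    (4,4)@(9, 9): e=[21,-3,15] → ·
    (5,4)@(11, 9): e=[37,-21,17] → ·
    (1,5)@(3, 11): e=[7,21,5] → #
    (2,5)@(5, 11): e=[23,3,7] → #
    (3,5)@(7, 11): e=[39,-15,9] → ·
    (1,6)@(3, 13): e=[41,-9,1] → ·
  covered (5 px):
    · · · · · · · · · · ·
    · · · · · · · · · · ·
    · · · · · · · # · · ·
    · · · · · # · · · · ·
    · · · # · · · · · · ·
    · # # · · · · · · · ·
    · · · · · · · · · · ·
    · · · · · · · · · · ·

Final: [[7,2],[5,3],[3,4],[1,5],[2,5]]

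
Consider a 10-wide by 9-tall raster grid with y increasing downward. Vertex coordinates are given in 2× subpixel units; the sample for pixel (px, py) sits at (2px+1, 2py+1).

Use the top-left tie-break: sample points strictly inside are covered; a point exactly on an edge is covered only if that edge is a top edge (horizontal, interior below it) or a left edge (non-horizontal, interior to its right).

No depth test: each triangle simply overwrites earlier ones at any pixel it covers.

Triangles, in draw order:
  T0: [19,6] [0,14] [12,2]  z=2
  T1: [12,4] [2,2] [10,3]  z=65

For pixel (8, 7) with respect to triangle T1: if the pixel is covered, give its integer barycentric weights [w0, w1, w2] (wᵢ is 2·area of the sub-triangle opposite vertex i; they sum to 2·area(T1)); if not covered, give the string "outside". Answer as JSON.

T0:
  2·area = 132
  edge (19, 6)→(0, 14): d=(-19,8) right/bottom  bias=-1
  edge (0, 14)→(12, 2): d=(12,-12) top-left  bias=+0
  edge (12, 2)→(19, 6): d=(7,4) right/bottom  bias=-1
    (6,0)@(13, 1): e=[143,0,-11] → ·  [on edge]
    (5,1)@(11, 3): e=[121,0,11] → #  [on edge]
    (6,1)@(13, 3): e=[105,24,3] → #
    (7,1)@(15, 3): e=[89,48,-5] → ·
    (4,2)@(9, 5): e=[99,0,33] → #  [on edge]
    (7,2)@(15, 5): e=[51,72,9] → #
    (8,2)@(17, 5): e=[35,96,1] → #
    (9,2)@(19, 5): e=[19,120,-7] → ·
    (3,3)@(7, 7): e=[77,0,55] → #  [on edge]
    (8,3)@(17, 7): e=[-3,120,15] → ·
    (2,4)@(5, 9): e=[55,0,77] → #  [on edge]
    (6,4)@(13, 9): e=[-9,96,45] → ·
    (1,5)@(3, 11): e=[33,0,99] → #  [on edge]
    (0,6)@(1, 13): e=[11,0,121] → #  [on edge]
  covered (20 px):
    · · · · · · · · · ·
    · · · · · # # · · ·
    · · · · # # # # # ·
    · · · # # # # # · ·
    · · # # # # · · · ·
    · # # # · · · · · ·
    # · · · · · · · · ·
    · · · · · · · · · ·
    · · · · · · · · · ·
T1:
  2·area = 6
  edge (12, 4)→(2, 2): d=(-10,-2) top-left  bias=+0
  edge (2, 2)→(10, 3): d=(8,1) right/bottom  bias=-1
  edge (10, 3)→(12, 4): d=(2,1) right/bottom  bias=-1
    (3,1)@(7, 3): e=[0,3,3] → #  [on edge]
    (4,1)@(9, 3): e=[4,1,1] → #
    (5,1)@(11, 3): e=[8,-1,-1] → ·
    (3,2)@(7, 5): e=[-20,19,7] → ·
    (4,2)@(9, 5): e=[-16,17,5] → ·
    (8,2)@(17, 5): e=[0,9,-3] → ·  [on edge]
  covered (2 px):
    · · · · · · · · · ·
    · · · # # · · · · ·
    · · · · · · · · · ·
    · · · · · · · · · ·
    · · · · · · · · · ·
    · · · · · · · · · ·
    · · · · · · · · · ·
    · · · · · · · · · ·
    · · · · · · · · · ·

Final: "outside"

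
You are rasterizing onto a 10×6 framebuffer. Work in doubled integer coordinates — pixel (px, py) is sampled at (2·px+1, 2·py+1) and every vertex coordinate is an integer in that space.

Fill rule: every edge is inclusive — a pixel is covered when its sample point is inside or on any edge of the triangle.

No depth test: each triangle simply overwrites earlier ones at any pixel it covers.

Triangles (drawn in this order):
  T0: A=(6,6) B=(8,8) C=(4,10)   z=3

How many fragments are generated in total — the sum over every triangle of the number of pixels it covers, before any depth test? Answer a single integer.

T0:
  2·area = 12
  edge (6, 6)→(8, 8): d=(2,2) inclusive
  edge (8, 8)→(4, 10): d=(-4,2) inclusive
  edge (4, 10)→(6, 6): d=(2,-4) inclusive
    (0,0)@(1, 1): e=[0,42,-30] → ·  [on edge]
    (1,1)@(3, 3): e=[0,30,-18] → ·  [on edge]
    (2,2)@(5, 5): e=[0,18,-6] → ·  [on edge]
    (3,3)@(7, 7): e=[0,6,6] → █  [on edge]
    (4,3)@(9, 7): e=[-4,2,14] → ·
    (2,4)@(5, 9): e=[8,2,2] → █
    (3,4)@(7, 9): e=[4,-2,10] → ·
    (4,4)@(9, 9): e=[0,-6,18] → ·  [on edge]
    (2,5)@(5, 11): e=[12,-6,6] → ·
    (5,5)@(11, 11): e=[0,-18,30] → ·  [on edge]
  covered (2 px):
    · · · · · · · · · ·
    · · · · · · · · · ·
    · · · · · · · · · ·
    · · · █ · · · · · ·
    · · █ · · · · · · ·
    · · · · · · · · · ·

Answer: 2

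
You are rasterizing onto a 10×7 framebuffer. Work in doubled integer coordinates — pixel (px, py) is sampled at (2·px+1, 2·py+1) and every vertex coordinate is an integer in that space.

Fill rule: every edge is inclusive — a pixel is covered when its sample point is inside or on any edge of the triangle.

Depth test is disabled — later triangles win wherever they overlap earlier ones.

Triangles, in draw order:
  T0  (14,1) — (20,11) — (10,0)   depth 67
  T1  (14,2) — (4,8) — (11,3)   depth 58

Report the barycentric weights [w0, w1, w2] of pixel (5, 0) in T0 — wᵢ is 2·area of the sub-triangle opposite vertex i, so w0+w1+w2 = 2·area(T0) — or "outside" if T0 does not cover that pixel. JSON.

T0:
  2·area = 34
  edge (14, 1)→(20, 11): d=(6,10) inclusive
  edge (20, 11)→(10, 0): d=(-10,-11) inclusive
  edge (10, 0)→(14, 1): d=(4,1) inclusive
    (5,0)@(11, 1): e=[30,1,3] → █
    (6,0)@(13, 1): e=[10,23,1] → █
    (7,0)@(15, 1): e=[-10,45,-1] → ·
    (5,1)@(11, 3): e=[42,-19,11] → ·
    (6,1)@(13, 3): e=[22,3,9] → █
    (7,1)@(15, 3): e=[2,25,7] → █
    (8,1)@(17, 3): e=[-18,47,5] → ·
    (6,2)@(13, 5): e=[34,-17,17] → ·
    (7,2)@(15, 5): e=[14,5,15] → █
    (8,2)@(17, 5): e=[-6,27,13] → ·
    (7,3)@(15, 7): e=[26,-15,23] → ·
    (8,3)@(17, 7): e=[6,7,21] → █
  covered (6 px):
    · · · · · █ █ · · ·
    · · · · · · █ █ · ·
    · · · · · · · █ · ·
    · · · · · · · · █ ·
    · · · · · · · · · ·
    · · · · · · · · · ·
    · · · · · · · · · ·
T1:
  2·area = 8
  edge (14, 2)→(4, 8): d=(-10,6) inclusive
  edge (4, 8)→(11, 3): d=(7,-5) inclusive
  edge (11, 3)→(14, 2): d=(3,-1) inclusive
    (8,0)@(17, 1): e=[-8,16,0] → ·  [on edge]
    (5,1)@(11, 3): e=[8,0,0] → █  [on edge]
    (6,1)@(13, 3): e=[-4,10,2] → ·
    (2,2)@(5, 5): e=[24,-16,0] → ·  [on edge]
    (4,2)@(9, 5): e=[0,4,4] → █  [on edge]
    (5,2)@(11, 5): e=[-12,14,6] → ·
    (4,3)@(9, 7): e=[-20,18,10] → ·
  covered (2 px):
    · · · · · · · · · ·
    · · · · · █ · · · ·
    · · · · █ · · · · ·
    · · · · · · · · · ·
    · · · · · · · · · ·
    · · · · · · · · · ·
    · · · · · · · · · ·

Result: [1,3,30]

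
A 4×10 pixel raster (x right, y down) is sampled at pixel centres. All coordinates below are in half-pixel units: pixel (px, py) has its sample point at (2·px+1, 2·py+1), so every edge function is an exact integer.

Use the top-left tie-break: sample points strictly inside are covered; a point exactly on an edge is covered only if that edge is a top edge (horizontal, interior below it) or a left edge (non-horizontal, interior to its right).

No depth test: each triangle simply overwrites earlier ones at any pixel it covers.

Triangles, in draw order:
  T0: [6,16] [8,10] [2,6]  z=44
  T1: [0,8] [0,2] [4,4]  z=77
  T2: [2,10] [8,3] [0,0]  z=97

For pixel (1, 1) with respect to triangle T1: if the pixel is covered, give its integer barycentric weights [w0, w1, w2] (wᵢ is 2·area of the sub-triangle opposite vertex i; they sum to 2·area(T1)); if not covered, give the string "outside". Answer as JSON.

T0:
  2·area = 44  (B↔C swapped to make it positive)
  edge (6, 16)→(2, 6): d=(-4,-10) top-left  bias=+0
  edge (2, 6)→(8, 10): d=(6,4) right/bottom  bias=-1
  edge (8, 10)→(6, 16): d=(-2,6) right/bottom  bias=-1
    (1,3)@(3, 7): e=[6,2,36] → █
    (2,3)@(5, 7): e=[26,-6,24] → ·
    (1,4)@(3, 9): e=[-2,14,32] → ·
    (2,4)@(5, 9): e=[18,6,20] → █
    (3,4)@(7, 9): e=[38,-2,8] → ·
    (2,5)@(5, 11): e=[10,18,16] → █
    (3,5)@(7, 11): e=[30,10,4] → █
    (2,6)@(5, 13): e=[2,30,12] → █
    (3,6)@(7, 13): e=[22,22,0] → ·  [on edge]
    (2,7)@(5, 15): e=[-6,42,8] → ·
    (2,9)@(5, 19): e=[-22,66,0] → ·  [on edge]
  covered (5 px):
    · · · ·
    · · · ·
    · · · ·
    · █ · ·
    · · █ ·
    · · █ █
    · · █ ·
    · · · ·
    · · · ·
    · · · ·
T1:
  2·area = 24
  edge (0, 8)→(0, 2): d=(0,-6) top-left  bias=+0
  edge (0, 2)→(4, 4): d=(4,2) right/bottom  bias=-1
  edge (4, 4)→(0, 8): d=(-4,4) right/bottom  bias=-1
    (3,0)@(7, 1): e=[42,-18,0] → ·  [on edge]
    (0,1)@(1, 3): e=[6,2,16] → █
    (1,1)@(3, 3): e=[18,-2,8] → ·
    (2,1)@(5, 3): e=[30,-6,0] → ·  [on edge]
    (0,2)@(1, 5): e=[6,10,8] → █
    (1,2)@(3, 5): e=[18,6,0] → ·  [on edge]
    (0,3)@(1, 7): e=[6,18,0] → ·  [on edge]
  covered (2 px):
    · · · ·
    █ · · ·
    █ · · ·
    · · · ·
    · · · ·
    · · · ·
    · · · ·
    · · · ·
    · · · ·
    · · · ·
T2:
  2·area = 74  (B↔C swapped to make it positive)
  edge (2, 10)→(0, 0): d=(-2,-10) top-left  bias=+0
  edge (0, 0)→(8, 3): d=(8,3) right/bottom  bias=-1
  edge (8, 3)→(2, 10): d=(-6,7) right/bottom  bias=-1
    (0,0)@(1, 1): e=[8,5,61] → █
    (1,0)@(3, 1): e=[28,-1,47] → ·
    (0,1)@(1, 3): e=[4,21,49] → █
    (1,1)@(3, 3): e=[24,15,35] → █
    (2,1)@(5, 3): e=[44,9,21] → █
    (3,1)@(7, 3): e=[64,3,7] → █
    (0,2)@(1, 5): e=[0,37,37] → █  [on edge]
    (3,2)@(7, 5): e=[60,19,-5] → ·
    (0,3)@(1, 7): e=[-4,53,25] → ·
    (1,3)@(3, 7): e=[16,47,11] → █
    (2,3)@(5, 7): e=[36,41,-3] → ·
    (1,4)@(3, 9): e=[12,63,-1] → ·
    (1,7)@(3, 15): e=[0,111,-37] → ·  [on edge]
  covered (9 px):
    █ · · ·
    █ █ █ █
    █ █ █ ·
    · █ · ·
    · · · ·
    · · · ·
    · · · ·
    · · · ·
    · · · ·
    · · · ·

Result: "outside"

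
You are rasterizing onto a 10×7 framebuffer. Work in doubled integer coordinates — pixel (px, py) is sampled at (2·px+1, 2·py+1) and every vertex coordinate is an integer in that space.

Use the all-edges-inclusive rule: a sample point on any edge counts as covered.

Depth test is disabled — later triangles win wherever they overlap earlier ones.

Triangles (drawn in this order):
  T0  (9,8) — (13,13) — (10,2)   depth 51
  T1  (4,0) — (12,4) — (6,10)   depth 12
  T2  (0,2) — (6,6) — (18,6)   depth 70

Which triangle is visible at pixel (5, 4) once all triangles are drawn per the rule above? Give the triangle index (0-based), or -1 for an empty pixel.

T0:
  2·area = 29  (B↔C swapped to make it positive)
  edge (9, 8)→(10, 2): d=(1,-6) inclusive
  edge (10, 2)→(13, 13): d=(3,11) inclusive
  edge (13, 13)→(9, 8): d=(-4,-5) inclusive
    (2,1)@(5, 3): e=[-29,58,0] → .  [on edge]
    (5,3)@(11, 7): e=[11,4,14] → X
    (6,3)@(13, 7): e=[23,-18,24] → .
    (5,4)@(11, 9): e=[13,10,6] → X
    (6,4)@(13, 9): e=[25,-12,16] → .
    (5,5)@(11, 11): e=[15,16,-2] → .
    (6,6)@(13, 13): e=[29,0,0] → X  [on edge]
    (7,6)@(15, 13): e=[41,-22,10] → .
  covered (3 px):
    . . . . . . . . . .
    . . . . . . . . . .
    . . . . . . . . . .
    . . . . . X . . . .
    . . . . . X . . . .
    . . . . . . . . . .
    . . . . . . X . . .
T1:
  2·area = 72
  edge (4, 0)→(12, 4): d=(8,4) inclusive
  edge (12, 4)→(6, 10): d=(-6,6) inclusive
  edge (6, 10)→(4, 0): d=(-2,-10) inclusive
    (2,0)@(5, 1): e=[4,60,8] → X
    (3,0)@(7, 1): e=[-4,48,28] → .
    (7,0)@(15, 1): e=[-36,0,108] → .  [on edge]
    (2,1)@(5, 3): e=[20,48,4] → X
    (3,1)@(7, 3): e=[12,36,24] → X
    (4,1)@(9, 3): e=[4,24,44] → X
    (5,1)@(11, 3): e=[-4,12,64] → .
    (6,1)@(13, 3): e=[-12,0,84] → .  [on edge]
    (2,2)@(5, 5): e=[36,36,0] → X  [on edge]
    (5,2)@(11, 5): e=[12,0,60] → X  [on edge]
    (6,2)@(13, 5): e=[4,-12,80] → .
    (2,3)@(5, 7): e=[52,24,-4] → .
    (4,3)@(9, 7): e=[36,0,36] → X  [on edge]
    (3,4)@(7, 9): e=[60,0,12] → X  [on edge]
    (2,5)@(5, 11): e=[84,0,-12] → .  [on edge]
    (1,6)@(3, 13): e=[108,0,-36] → .  [on edge]
  covered (11 px):
    . . X . . . . . . .
    . . X X X . . . . .
    . . X X X X . . . .
    . . . X X . . . . .
    . . . X . . . . . .
    . . . . . . . . . .
    . . . . . . . . . .
T2:
  2·area = 48  (B↔C swapped to make it positive)
  edge (0, 2)→(18, 6): d=(18,4) inclusive
  edge (18, 6)→(6, 6): d=(-12,0) inclusive
  edge (6, 6)→(0, 2): d=(-6,-4) inclusive
    (1,1)@(3, 3): e=[6,36,6] → X
    (2,1)@(5, 3): e=[-2,36,14] → .
    (1,2)@(3, 5): e=[42,12,-6] → .
    (2,2)@(5, 5): e=[34,12,2] → X
    (3,2)@(7, 5): e=[26,12,10] → X
    (4,2)@(9, 5): e=[18,12,18] → X
    (5,2)@(11, 5): e=[10,12,26] → X
    (6,2)@(13, 5): e=[2,12,34] → X
    (7,2)@(15, 5): e=[-6,12,42] → .
    (2,3)@(5, 7): e=[70,-12,-10] → .
    (3,3)@(7, 7): e=[62,-12,-2] → .
    (4,3)@(9, 7): e=[54,-12,6] → .
  covered (6 px):
    . . . . . . . . . .
    . X . . . . . . . .
    . . X X X X X . . .
    . . . . . . . . . .
    . . . . . . . . . .
    . . . . . . . . . .
    . . . . . . . . . .

Z-buffer (winner per pixel, '.' = empty):
  . . 1 . . . . . . .
  . 2 1 1 1 . . . . .
  . . 2 2 2 2 2 . . .
  . . . 1 1 0 . . . .
  . . . 1 . 0 . . . .
  . . . . . . . . . .
  . . . . . . 0 . . .

Final: 0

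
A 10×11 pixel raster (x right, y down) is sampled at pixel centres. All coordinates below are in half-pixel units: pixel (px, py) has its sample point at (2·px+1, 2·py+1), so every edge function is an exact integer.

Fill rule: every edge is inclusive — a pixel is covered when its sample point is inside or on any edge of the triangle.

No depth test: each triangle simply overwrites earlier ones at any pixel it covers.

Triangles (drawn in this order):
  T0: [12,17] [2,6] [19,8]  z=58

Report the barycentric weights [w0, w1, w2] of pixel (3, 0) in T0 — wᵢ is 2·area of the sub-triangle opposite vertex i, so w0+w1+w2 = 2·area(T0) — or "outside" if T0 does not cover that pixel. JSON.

T0:
  2·area = 167
  edge (12, 17)→(2, 6): d=(-10,-11) inclusive
  edge (2, 6)→(19, 8): d=(17,2) inclusive
  edge (19, 8)→(12, 17): d=(-7,9) inclusive
    (1,3)@(3, 7): e=[1,15,151] → X
    (2,3)@(5, 7): e=[23,11,133] → X
    (3,3)@(7, 7): e=[45,7,115] → X
    (4,3)@(9, 7): e=[67,3,97] → X
    (5,3)@(11, 7): e=[89,-1,79] → .
    (1,4)@(3, 9): e=[-19,49,137] → .
    (2,4)@(5, 9): e=[3,45,119] → X
    (5,4)@(11, 9): e=[69,33,65] → X
    (6,4)@(13, 9): e=[91,29,47] → X
    (7,4)@(15, 9): e=[113,25,29] → X
    (8,4)@(17, 9): e=[135,21,11] → X
    (9,4)@(19, 9): e=[157,17,-7] → .
  covered (22 px):
    . . . . . . . . . .
    . . . . . . . . . .
    . . . . . . . . . .
    . X X X X . . . . .
    . . X X X X X X X .
    . . . X X X X X . .
    . . . . X X X X . .
    . . . . . X X . . .
    . . . . . . . . . .
    . . . . . . . . . .
    . . . . . . . . . .

Answer: "outside"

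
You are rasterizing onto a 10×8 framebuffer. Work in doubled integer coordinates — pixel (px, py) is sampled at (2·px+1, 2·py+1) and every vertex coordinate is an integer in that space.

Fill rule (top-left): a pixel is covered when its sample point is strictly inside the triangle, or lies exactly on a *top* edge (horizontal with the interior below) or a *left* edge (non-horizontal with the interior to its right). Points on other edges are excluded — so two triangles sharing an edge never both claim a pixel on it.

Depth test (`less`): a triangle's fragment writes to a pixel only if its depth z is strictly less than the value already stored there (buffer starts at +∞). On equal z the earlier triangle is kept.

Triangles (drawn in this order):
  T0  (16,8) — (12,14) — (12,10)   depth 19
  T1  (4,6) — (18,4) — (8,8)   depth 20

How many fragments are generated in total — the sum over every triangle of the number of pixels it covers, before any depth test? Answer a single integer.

T0:
  2·area = 16
  edge (16, 8)→(12, 14): d=(-4,6) right/bottom  bias=-1
  edge (12, 14)→(12, 10): d=(0,-4) top-left  bias=+0
  edge (12, 10)→(16, 8): d=(4,-2) top-left  bias=+0
    (7,4)@(15, 9): e=[2,12,2] → █
    (8,4)@(17, 9): e=[-10,20,6] → ·
    (6,5)@(13, 11): e=[6,4,6] → █
    (7,5)@(15, 11): e=[-6,12,10] → ·
    (6,6)@(13, 13): e=[-2,4,14] → ·
  covered (2 px):
    · · · · · · · · · ·
    · · · · · · · · · ·
    · · · · · · · · · ·
    · · · · · · · · · ·
    · · · · · · · █ · ·
    · · · · · · █ · · ·
    · · · · · · · · · ·
    · · · · · · · · · ·
T1:
  2·area = 36
  edge (4, 6)→(18, 4): d=(14,-2) top-left  bias=+0
  edge (18, 4)→(8, 8): d=(-10,4) right/bottom  bias=-1
  edge (8, 8)→(4, 6): d=(-4,-2) top-left  bias=+0
    (5,2)@(11, 5): e=[0,18,18] → █  [on edge]
    (6,2)@(13, 5): e=[4,10,22] → █
    (7,2)@(15, 5): e=[8,2,26] → █
    (8,2)@(17, 5): e=[12,-6,30] → ·
    (3,3)@(7, 7): e=[20,14,2] → █
    (4,3)@(9, 7): e=[24,6,6] → █
    (5,3)@(11, 7): e=[28,-2,10] → ·
    (6,3)@(13, 7): e=[32,-10,14] → ·
    (7,3)@(15, 7): e=[36,-18,18] → ·
    (3,4)@(7, 9): e=[48,-6,-6] → ·
    (4,4)@(9, 9): e=[52,-14,-2] → ·
  covered (5 px):
    · · · · · · · · · ·
    · · · · · · · · · ·
    · · · · · █ █ █ · ·
    · · · █ █ · · · · ·
    · · · · · · · · · ·
    · · · · · · · · · ·
    · · · · · · · · · ·
    · · · · · · · · · ·

Answer: 7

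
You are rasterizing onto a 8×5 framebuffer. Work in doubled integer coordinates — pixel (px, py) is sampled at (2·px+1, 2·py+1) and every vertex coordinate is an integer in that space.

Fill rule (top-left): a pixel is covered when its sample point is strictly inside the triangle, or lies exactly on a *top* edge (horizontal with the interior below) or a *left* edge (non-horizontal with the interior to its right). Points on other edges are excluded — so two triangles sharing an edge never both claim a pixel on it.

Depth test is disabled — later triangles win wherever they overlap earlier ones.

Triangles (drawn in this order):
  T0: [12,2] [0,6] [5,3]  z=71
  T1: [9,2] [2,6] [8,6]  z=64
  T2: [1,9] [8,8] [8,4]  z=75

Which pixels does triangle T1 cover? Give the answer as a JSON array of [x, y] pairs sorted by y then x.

T0:
  2·area = 16
  edge (12, 2)→(0, 6): d=(-12,4) right/bottom  bias=-1
  edge (0, 6)→(5, 3): d=(5,-3) top-left  bias=+0
  edge (5, 3)→(12, 2): d=(7,-1) top-left  bias=+0
    (7,0)@(15, 1): e=[0,20,-4] → ·  [on edge]
    (2,1)@(5, 3): e=[16,0,0] → █  [on edge]
    (3,1)@(7, 3): e=[8,6,2] → █
    (4,1)@(9, 3): e=[0,12,4] → ·  [on edge]
    (1,2)@(3, 5): e=[0,4,12] → ·  [on edge]
    (2,2)@(5, 5): e=[-8,10,14] → ·
    (3,2)@(7, 5): e=[-16,16,16] → ·
  covered (2 px):
    · · · · · · · ·
    · · █ █ · · · ·
    · · · · · · · ·
    · · · · · · · ·
    · · · · · · · ·
T1:
  2·area = 24  (B↔C swapped to make it positive)
  edge (9, 2)→(8, 6): d=(-1,4) right/bottom  bias=-1
  edge (8, 6)→(2, 6): d=(-6,0) right/bottom  bias=-1
  edge (2, 6)→(9, 2): d=(7,-4) top-left  bias=+0
    (2,2)@(5, 5): e=[13,6,5] → █
    (3,2)@(7, 5): e=[5,6,13] → █
    (4,2)@(9, 5): e=[-3,6,21] → ·
    (2,3)@(5, 7): e=[11,-6,19] → ·
    (3,3)@(7, 7): e=[3,-6,27] → ·
  covered (2 px):
    · · · · · · · ·
    · · · · · · · ·
    · · █ █ · · · ·
    · · · · · · · ·
    · · · · · · · ·
T2:
  2·area = 28  (B↔C swapped to make it positive)
  edge (1, 9)→(8, 4): d=(7,-5) top-left  bias=+0
  edge (8, 4)→(8, 8): d=(0,4) right/bottom  bias=-1
  edge (8, 8)→(1, 9): d=(-7,1) right/bottom  bias=-1
    (3,2)@(7, 5): e=[2,4,22] → █
    (4,2)@(9, 5): e=[12,-4,20] → ·
    (2,3)@(5, 7): e=[6,12,10] → █
    (4,3)@(9, 7): e=[26,-4,6] → ·
    (7,3)@(15, 7): e=[56,-28,0] → ·  [on edge]
    (0,4)@(1, 9): e=[0,28,0] → ·  [on edge]
    (2,4)@(5, 9): e=[20,12,-4] → ·
    (3,4)@(7, 9): e=[30,4,-6] → ·
  covered (3 px):
    · · · · · · · ·
    · · · · · · · ·
    · · · █ · · · ·
    · · █ █ · · · ·
    · · · · · · · ·

Final: [[2,2],[3,2]]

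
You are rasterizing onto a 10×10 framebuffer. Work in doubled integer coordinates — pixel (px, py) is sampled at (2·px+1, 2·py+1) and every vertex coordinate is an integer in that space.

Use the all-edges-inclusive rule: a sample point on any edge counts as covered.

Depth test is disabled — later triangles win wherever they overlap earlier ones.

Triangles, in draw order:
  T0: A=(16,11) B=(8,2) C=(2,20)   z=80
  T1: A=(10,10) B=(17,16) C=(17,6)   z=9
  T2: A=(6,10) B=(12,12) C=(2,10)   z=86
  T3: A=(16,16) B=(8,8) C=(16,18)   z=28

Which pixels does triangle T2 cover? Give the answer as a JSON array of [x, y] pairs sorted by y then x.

T0:
  2·area = 198  (B↔C swapped to make it positive)
  edge (16, 11)→(2, 20): d=(-14,9) inclusive
  edge (2, 20)→(8, 2): d=(6,-18) inclusive
  edge (8, 2)→(16, 11): d=(8,9) inclusive
    (3,2)@(7, 5): e=[165,0,33] → X  [on edge]
    (4,2)@(9, 5): e=[147,36,15] → X
    (5,2)@(11, 5): e=[129,72,-3] → .
    (3,3)@(7, 7): e=[137,12,49] → X
    (5,3)@(11, 7): e=[101,84,13] → X
    (6,3)@(13, 7): e=[83,120,-5] → .
    (3,4)@(7, 9): e=[109,24,65] → X
    (6,4)@(13, 9): e=[55,132,11] → X
    (7,4)@(15, 9): e=[37,168,-7] → .
    (2,5)@(5, 11): e=[99,0,99] → X  [on edge]
    (7,5)@(15, 11): e=[9,180,9] → X
    (8,5)@(17, 11): e=[-9,216,-9] → .
    (1,8)@(3, 17): e=[33,0,165] → X  [on edge]
  covered (25 px):
    . . . . . . . . . .
    . . . . . . . . . .
    . . . X X . . . . .
    . . . X X X . . . .
    . . . X X X X . . .
    . . X X X X X X . .
    . . X X X X . . . .
    . . X X X . . . . .
    . X X . . . . . . .
    . X . . . . . . . .
T1:
  2·area = 70  (B↔C swapped to make it positive)
  edge (10, 10)→(17, 6): d=(7,-4) inclusive
  edge (17, 6)→(17, 16): d=(0,10) inclusive
  edge (17, 16)→(10, 10): d=(-7,-6) inclusive
    (8,0)@(17, 1): e=[-35,0,105] → .  [on edge]
    (8,1)@(17, 3): e=[-21,0,91] → .  [on edge]
    (8,2)@(17, 5): e=[-7,0,77] → .  [on edge]
    (8,3)@(17, 7): e=[7,0,63] → X  [on edge]
    (9,3)@(19, 7): e=[15,-20,75] → .
    (6,4)@(13, 9): e=[5,40,25] → X
    (7,4)@(15, 9): e=[13,20,37] → X
    (8,4)@(17, 9): e=[21,0,49] → X  [on edge]
    (9,4)@(19, 9): e=[29,-20,61] → .
    (6,5)@(13, 11): e=[19,40,11] → X
    (8,5)@(17, 11): e=[35,0,35] → X  [on edge]
    (9,5)@(19, 11): e=[43,-20,47] → .
    (8,6)@(17, 13): e=[49,0,21] → X  [on edge]
    (8,7)@(17, 15): e=[63,0,7] → X  [on edge]
    (8,8)@(17, 17): e=[77,0,-7] → .  [on edge]
    (8,9)@(17, 19): e=[91,0,-21] → .  [on edge]
  covered (10 px):
    . . . . . . . . . .
    . . . . . . . . . .
    . . . . . . . . . .
    . . . . . . . . X .
    . . . . . . X X X .
    . . . . . . X X X .
    . . . . . . . X X .
    . . . . . . . . X .
    . . . . . . . . . .
    . . . . . . . . . .
T2:
  2·area = 8
  edge (6, 10)→(12, 12): d=(6,2) inclusive
  edge (12, 12)→(2, 10): d=(-10,-2) inclusive
  edge (2, 10)→(6, 10): d=(4,0) inclusive
    (1,4)@(3, 9): e=[0,12,-4] → .  [on edge]
    (3,5)@(7, 11): e=[4,0,4] → X  [on edge]
    (4,5)@(9, 11): e=[0,4,4] → X  [on edge]
    (5,5)@(11, 11): e=[-4,8,4] → .
    (3,6)@(7, 13): e=[16,-20,12] → .
    (4,6)@(9, 13): e=[12,-16,12] → .
    (7,6)@(15, 13): e=[0,-4,12] → .  [on edge]
    (8,6)@(17, 13): e=[-4,0,12] → .  [on edge]
  covered (2 px):
    . . . . . . . . . .
    . . . . . . . . . .
    . . . . . . . . . .
    . . . . . . . . . .
    . . . . . . . . . .
    . . . X X . . . . .
    . . . . . . . . . .
    . . . . . . . . . .
    . . . . . . . . . .
    . . . . . . . . . .
T3:
  2·area = 16  (B↔C swapped to make it positive)
  edge (16, 16)→(16, 18): d=(0,2) inclusive
  edge (16, 18)→(8, 8): d=(-8,-10) inclusive
  edge (8, 8)→(16, 16): d=(8,8) inclusive
    (0,0)@(1, 1): e=[30,-14,0] → .  [on edge]
    (1,1)@(3, 3): e=[26,-10,0] → .  [on edge]
    (2,2)@(5, 5): e=[22,-6,0] → .  [on edge]
    (3,3)@(7, 7): e=[18,-2,0] → .  [on edge]
    (4,4)@(9, 9): e=[14,2,0] → X  [on edge]
    (5,4)@(11, 9): e=[10,22,-16] → .
    (4,5)@(9, 11): e=[14,-14,16] → .
    (5,5)@(11, 11): e=[10,6,0] → X  [on edge]
    (6,5)@(13, 11): e=[6,26,-16] → .
    (5,6)@(11, 13): e=[10,-10,16] → .
    (6,6)@(13, 13): e=[6,10,0] → X  [on edge]
    (7,6)@(15, 13): e=[2,30,-16] → .
    (7,7)@(15, 15): e=[2,14,0] → X  [on edge]
    (8,8)@(17, 17): e=[-2,18,0] → .  [on edge]
    (9,9)@(19, 19): e=[-6,22,0] → .  [on edge]
  covered (4 px):
    . . . . . . . . . .
    . . . . . . . . . .
    . . . . . . . . . .
    . . . . . . . . . .
    . . . . X . . . . .
    . . . . . X . . . .
    . . . . . . X . . .
    . . . . . . . X . .
    . . . . . . . . . .
    . . . . . . . . . .

Final: [[3,5],[4,5]]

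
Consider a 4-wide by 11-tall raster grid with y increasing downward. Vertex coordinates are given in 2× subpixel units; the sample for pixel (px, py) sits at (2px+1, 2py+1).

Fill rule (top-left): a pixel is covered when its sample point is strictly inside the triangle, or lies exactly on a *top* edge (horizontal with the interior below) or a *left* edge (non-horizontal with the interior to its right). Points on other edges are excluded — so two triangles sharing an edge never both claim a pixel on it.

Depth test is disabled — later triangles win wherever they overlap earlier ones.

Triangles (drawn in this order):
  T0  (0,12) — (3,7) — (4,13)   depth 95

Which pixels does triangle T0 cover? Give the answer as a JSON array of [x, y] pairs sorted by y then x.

T0:
  2·area = 23
  edge (0, 12)→(3, 7): d=(3,-5) top-left  bias=+0
  edge (3, 7)→(4, 13): d=(1,6) right/bottom  bias=-1
  edge (4, 13)→(0, 12): d=(-4,-1) top-left  bias=+0
    (1,3)@(3, 7): e=[0,0,23] → ·  [on edge]
    (1,4)@(3, 9): e=[6,2,15] → #
    (2,4)@(5, 9): e=[16,-10,17] → ·
    (0,5)@(1, 11): e=[2,16,5] → #
    (2,5)@(5, 11): e=[22,-8,9] → ·
    (0,6)@(1, 13): e=[8,18,-3] → ·
    (1,6)@(3, 13): e=[18,6,-1] → ·
    (2,9)@(5, 19): e=[46,0,-23] → ·  [on edge]
  covered (3 px):
    · · · ·
    · · · ·
    · · · ·
    · · · ·
    · # · ·
    # # · ·
    · · · ·
    · · · ·
    · · · ·
    · · · ·
    · · · ·

Answer: [[1,4],[0,5],[1,5]]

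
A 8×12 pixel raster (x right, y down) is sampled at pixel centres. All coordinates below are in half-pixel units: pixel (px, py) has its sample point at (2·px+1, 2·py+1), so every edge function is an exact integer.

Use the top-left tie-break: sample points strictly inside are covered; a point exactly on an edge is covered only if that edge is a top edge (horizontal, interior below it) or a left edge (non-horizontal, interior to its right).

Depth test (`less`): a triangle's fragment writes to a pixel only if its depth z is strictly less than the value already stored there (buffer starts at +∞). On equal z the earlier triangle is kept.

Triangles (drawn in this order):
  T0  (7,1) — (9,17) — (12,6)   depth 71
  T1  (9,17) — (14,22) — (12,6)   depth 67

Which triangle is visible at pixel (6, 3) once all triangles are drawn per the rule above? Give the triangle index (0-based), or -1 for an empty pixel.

T0:
  2·area = 70  (B↔C swapped to make it positive)
  edge (7, 1)→(12, 6): d=(5,5) right/bottom  bias=-1
  edge (12, 6)→(9, 17): d=(-3,11) right/bottom  bias=-1
  edge (9, 17)→(7, 1): d=(-2,-16) top-left  bias=+0
    (3,0)@(7, 1): e=[0,70,0] → .  [on edge]
    (4,1)@(9, 3): e=[0,42,28] → .  [on edge]
    (4,2)@(9, 5): e=[10,36,24] → X
    (5,2)@(11, 5): e=[0,14,56] → .  [on edge]
    (4,3)@(9, 7): e=[20,30,20] → X
    (5,3)@(11, 7): e=[10,8,52] → X
    (6,3)@(13, 7): e=[0,-14,84] → .  [on edge]
    (4,4)@(9, 9): e=[30,24,16] → X
    (6,4)@(13, 9): e=[10,-20,80] → .
    (7,4)@(15, 9): e=[0,-42,112] → .  [on edge]
    (4,5)@(9, 11): e=[40,18,12] → X
    (5,5)@(11, 11): e=[30,-4,44] → .
    (4,8)@(9, 17): e=[70,0,0] → .  [on edge]
  covered (8 px):
    . . . . . . . .
    . . . . . . . .
    . . . . X . . .
    . . . . X X . .
    . . . . X X . .
    . . . . X . . .
    . . . . X . . .
    . . . . X . . .
    . . . . . . . .
    . . . . . . . .
    . . . . . . . .
    . . . . . . . .
T1:
  2·area = 70  (B↔C swapped to make it positive)
  edge (9, 17)→(12, 6): d=(3,-11) top-left  bias=+0
  edge (12, 6)→(14, 22): d=(2,16) right/bottom  bias=-1
  edge (14, 22)→(9, 17): d=(-5,-5) top-left  bias=+0
    (0,4)@(1, 9): e=[-112,182,0] → .  [on edge]
    (1,5)@(3, 11): e=[-84,154,0] → .  [on edge]
    (5,5)@(11, 11): e=[4,26,40] → X
    (6,5)@(13, 11): e=[26,-6,50] → .
    (2,6)@(5, 13): e=[-56,126,0] → .  [on edge]
    (5,6)@(11, 13): e=[10,30,30] → X
    (6,6)@(13, 13): e=[32,-2,40] → .
    (3,7)@(7, 15): e=[-28,98,0] → .  [on edge]
    (5,7)@(11, 15): e=[16,34,20] → X
    (6,7)@(13, 15): e=[38,2,30] → X
    (7,7)@(15, 15): e=[60,-30,40] → .
    (4,8)@(9, 17): e=[0,70,0] → X  [on edge]
    (5,9)@(11, 19): e=[28,42,0] → X  [on edge]
    (6,10)@(13, 21): e=[56,14,0] → X  [on edge]
    (7,11)@(15, 23): e=[84,-14,0] → .  [on edge]
  covered (10 px):
    . . . . . . . .
    . . . . . . . .
    . . . . . . . .
    . . . . . . . .
    . . . . . . . .
    . . . . . X . .
    . . . . . X . .
    . . . . . X X .
    . . . . X X X .
    . . . . . X X .
    . . . . . . X .
    . . . . . . . .

Z-buffer (winner per pixel, '.' = empty):
  . . . . . . . .
  . . . . . . . .
  . . . . 0 . . .
  . . . . 0 0 . .
  . . . . 0 0 . .
  . . . . 0 1 . .
  . . . . 0 1 . .
  . . . . 0 1 1 .
  . . . . 1 1 1 .
  . . . . . 1 1 .
  . . . . . . 1 .
  . . . . . . . .

Final: -1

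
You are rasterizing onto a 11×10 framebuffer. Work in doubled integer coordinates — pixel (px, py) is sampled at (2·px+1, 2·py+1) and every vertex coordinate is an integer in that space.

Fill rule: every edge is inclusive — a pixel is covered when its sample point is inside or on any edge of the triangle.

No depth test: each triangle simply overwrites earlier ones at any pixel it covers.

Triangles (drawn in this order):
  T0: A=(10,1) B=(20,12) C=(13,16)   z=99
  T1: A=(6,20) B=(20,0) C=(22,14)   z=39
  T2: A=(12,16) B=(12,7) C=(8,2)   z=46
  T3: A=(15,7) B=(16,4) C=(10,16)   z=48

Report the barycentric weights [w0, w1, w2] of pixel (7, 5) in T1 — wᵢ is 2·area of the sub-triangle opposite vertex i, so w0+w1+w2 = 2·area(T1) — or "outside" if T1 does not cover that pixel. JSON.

T0:
  2·area = 117
  edge (10, 1)→(20, 12): d=(10,11) inclusive
  edge (20, 12)→(13, 16): d=(-7,4) inclusive
  edge (13, 16)→(10, 1): d=(-3,-15) inclusive
    (5,1)@(11, 3): e=[9,99,9] → X
    (6,1)@(13, 3): e=[-13,91,39] → .
    (5,2)@(11, 5): e=[29,85,3] → X
    (6,2)@(13, 5): e=[7,77,33] → X
    (7,2)@(15, 5): e=[-15,69,63] → .
    (5,3)@(11, 7): e=[49,71,-3] → .
    (6,3)@(13, 7): e=[27,63,27] → X
    (7,3)@(15, 7): e=[5,55,57] → X
    (8,3)@(17, 7): e=[-17,47,87] → .
    (6,4)@(13, 9): e=[47,49,21] → X
    (8,4)@(17, 9): e=[3,33,81] → X
    (9,4)@(19, 9): e=[-19,25,111] → .
  covered (16 px):
    . . . . . . . . . . .
    . . . . . X . . . . .
    . . . . . X X . . . .
    . . . . . . X X . . .
    . . . . . . X X X . .
    . . . . . . X X X X .
    . . . . . . X X X . .
    . . . . . . X . . . .
    . . . . . . . . . . .
    . . . . . . . . . . .
T1:
  2·area = 236
  edge (6, 20)→(20, 0): d=(14,-20) inclusive
  edge (20, 0)→(22, 14): d=(2,14) inclusive
  edge (22, 14)→(6, 20): d=(-16,6) inclusive
    (9,1)@(19, 3): e=[22,20,194] → X
    (10,1)@(21, 3): e=[62,-8,182] → .
    (8,2)@(17, 5): e=[10,52,174] → X
    (10,2)@(21, 5): e=[90,-4,150] → .
    (8,3)@(17, 7): e=[38,56,142] → X
    (10,3)@(21, 7): e=[118,0,118] → X  [on edge]
    (7,4)@(15, 9): e=[26,88,122] → X
    (6,5)@(13, 11): e=[14,120,102] → X
    (5,6)@(11, 13): e=[2,152,82] → X
    (5,7)@(11, 15): e=[30,156,50] → X
    (10,7)@(21, 15): e=[230,16,-10] → .
    (4,8)@(9, 17): e=[18,188,30] → X
  covered (30 px):
    . . . . . . . . . . .
    . . . . . . . . . X .
    . . . . . . . . X X .
    . . . . . . . . X X X
    . . . . . . . X X X X
    . . . . . . X X X X X
    . . . . . X X X X X X
    . . . . . X X X X X .
    . . . . X X X . . . .
    . . . X . . . . . . .
T2:
  2·area = 36  (B↔C swapped to make it positive)
  edge (12, 16)→(8, 2): d=(-4,-14) inclusive
  edge (8, 2)→(12, 7): d=(4,5) inclusive
  edge (12, 7)→(12, 16): d=(0,9) inclusive
    (4,2)@(9, 5): e=[2,7,27] → X
    (5,2)@(11, 5): e=[30,-3,9] → .
    (4,3)@(9, 7): e=[-6,15,27] → .
    (5,3)@(11, 7): e=[22,5,9] → X
    (6,3)@(13, 7): e=[50,-5,-9] → .
    (5,4)@(11, 9): e=[14,13,9] → X
    (6,4)@(13, 9): e=[42,3,-9] → .
    (5,5)@(11, 11): e=[6,21,9] → X
    (6,5)@(13, 11): e=[34,11,-9] → .
    (5,6)@(11, 13): e=[-2,29,9] → .
  covered (4 px):
    . . . . . . . . . . .
    . . . . . . . . . . .
    . . . . X . . . . . .
    . . . . . X . . . . .
    . . . . . X . . . . .
    . . . . . X . . . . .
    . . . . . . . . . . .
    . . . . . . . . . . .
    . . . . . . . . . . .
    . . . . . . . . . . .
T3:
  2·area = 6  (B↔C swapped to make it positive)
  edge (15, 7)→(10, 16): d=(-5,9) inclusive
  edge (10, 16)→(16, 4): d=(6,-12) inclusive
  edge (16, 4)→(15, 7): d=(-1,3) inclusive
    (8,0)@(17, 1): e=[12,-6,0] → .  [on edge]
    (7,3)@(15, 7): e=[0,6,0] → X  [on edge]
    (8,3)@(17, 7): e=[-18,30,-6] → .
    (7,4)@(15, 9): e=[-10,18,-2] → .
    (6,6)@(13, 13): e=[-12,18,0] → .  [on edge]
    (5,9)@(11, 19): e=[-24,30,0] → .  [on edge]
  covered (1 px):
    . . . . . . . . . . .
    . . . . . . . . . . .
    . . . . . . . . . . .
    . . . . . . . X . . .
    . . . . . . . . . . .
    . . . . . . . . . . .
    . . . . . . . . . . .
    . . . . . . . . . . .
    . . . . . . . . . . .
    . . . . . . . . . . .

Final: [92,90,54]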